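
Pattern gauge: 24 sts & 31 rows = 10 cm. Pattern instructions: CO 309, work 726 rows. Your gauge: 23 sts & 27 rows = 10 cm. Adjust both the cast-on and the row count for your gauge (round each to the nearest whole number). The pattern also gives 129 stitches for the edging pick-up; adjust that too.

Cast on 296 stitches; work 632 rows; edging pick-up 124 stitches.

Stitches: 309 × 23/24 = 296.12 → 296.
Rows: 726 × 27/31 = 632.32 → 632.
edging pick-up: 129 × 23/24 = 123.62 → 124.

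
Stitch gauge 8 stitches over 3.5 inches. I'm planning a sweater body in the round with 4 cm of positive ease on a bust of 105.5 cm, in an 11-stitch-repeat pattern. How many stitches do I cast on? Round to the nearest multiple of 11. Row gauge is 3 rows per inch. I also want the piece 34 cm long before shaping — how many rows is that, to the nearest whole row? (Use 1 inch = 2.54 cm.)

Finished = 105.5 + 4 = 109.5 cm.
109.5 cm × 1/2.54 = 43.11 inches.
8/3.5 = 2.286 sts per in; 43.11 × 2.286 = 98.54 sts.
Nearest multiple of 11 → 99.
34 cm = 13.39 inches; × 3 = 40.16 → 40 rows.

Cast on 99 stitches; work 40 rows.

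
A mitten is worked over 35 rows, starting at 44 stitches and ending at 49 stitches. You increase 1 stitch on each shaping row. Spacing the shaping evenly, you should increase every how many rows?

Increase every 7th row.

Stitches to add: |49 − 44| = 5.
Shaping rows needed: 5 / 1 = 5.
35 rows / 5 = every 7 rows.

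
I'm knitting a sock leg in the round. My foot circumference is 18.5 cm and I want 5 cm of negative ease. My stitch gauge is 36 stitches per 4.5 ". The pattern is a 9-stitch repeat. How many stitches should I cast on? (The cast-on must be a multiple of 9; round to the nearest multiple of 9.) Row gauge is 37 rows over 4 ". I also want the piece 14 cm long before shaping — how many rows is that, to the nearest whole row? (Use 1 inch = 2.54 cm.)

Cast on 45 stitches; work 51 rows.

Finished = 18.5 − 5 = 13.5 cm.
13.5 cm × 1/2.54 = 5.31 inches.
36/4.5 = 8 sts per in; 5.31 × 8 = 42.52 sts.
Nearest multiple of 9 → 45.
14 cm = 5.51 inches; × 9.25 = 50.98 → 51 rows.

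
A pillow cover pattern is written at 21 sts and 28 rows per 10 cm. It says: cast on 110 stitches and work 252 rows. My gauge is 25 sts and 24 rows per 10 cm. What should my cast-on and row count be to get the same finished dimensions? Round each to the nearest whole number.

Stitches: 110 × 25/21 = 130.95 → 131.
Rows: 252 × 24/28 = 216.00 → 216.

Cast on 131 stitches; work 216 rows.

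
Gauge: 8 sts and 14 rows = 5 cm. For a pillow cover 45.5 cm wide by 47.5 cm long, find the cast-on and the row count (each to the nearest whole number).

Stitch gauge = 8/5 = 1.6 sts/cm; 45.5 × 1.6 = 72.80 → 73 sts.
Row gauge = 14/5 = 2.8 rows/cm; 47.5 × 2.8 = 133.00 → 133 rows.

Cast on 73 stitches and work 133 rows.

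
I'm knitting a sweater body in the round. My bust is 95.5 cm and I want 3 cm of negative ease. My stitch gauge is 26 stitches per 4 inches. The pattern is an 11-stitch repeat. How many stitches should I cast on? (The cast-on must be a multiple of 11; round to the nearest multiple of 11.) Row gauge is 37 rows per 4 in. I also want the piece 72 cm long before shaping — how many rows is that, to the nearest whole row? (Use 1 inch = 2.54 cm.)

Finished = 95.5 − 3 = 92.5 cm.
92.5 cm × 1/2.54 = 36.42 inches.
26/4 = 6.5 sts per in; 36.42 × 6.5 = 236.71 sts.
Nearest multiple of 11 → 242.
72 cm = 28.35 inches; × 9.25 = 262.20 → 262 rows.

Cast on 242 stitches; work 262 rows.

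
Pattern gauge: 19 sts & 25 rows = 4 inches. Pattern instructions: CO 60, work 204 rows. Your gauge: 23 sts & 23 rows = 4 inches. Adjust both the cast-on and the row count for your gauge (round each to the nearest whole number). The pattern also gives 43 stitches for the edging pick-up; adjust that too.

Cast on 73 stitches; work 188 rows; edging pick-up 52 stitches.

Stitches: 60 × 23/19 = 72.63 → 73.
Rows: 204 × 23/25 = 187.68 → 188.
edging pick-up: 43 × 23/19 = 52.05 → 52.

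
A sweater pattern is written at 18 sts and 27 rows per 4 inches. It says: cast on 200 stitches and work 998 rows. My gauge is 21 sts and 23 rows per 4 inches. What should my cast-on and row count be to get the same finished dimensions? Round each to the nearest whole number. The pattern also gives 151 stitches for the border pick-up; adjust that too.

Cast on 233 stitches; work 850 rows; border pick-up 176 stitches.

Stitches: 200 × 21/18 = 233.33 → 233.
Rows: 998 × 23/27 = 850.15 → 850.
border pick-up: 151 × 21/18 = 176.17 → 176.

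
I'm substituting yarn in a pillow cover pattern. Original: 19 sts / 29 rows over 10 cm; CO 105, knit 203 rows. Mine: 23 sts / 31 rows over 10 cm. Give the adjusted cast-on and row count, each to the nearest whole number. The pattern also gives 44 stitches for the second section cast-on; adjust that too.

Cast on 127 stitches; work 217 rows; second section cast-on 53 stitches.

Stitches: 105 × 23/19 = 127.11 → 127.
Rows: 203 × 31/29 = 217.00 → 217.
second section cast-on: 44 × 23/19 = 53.26 → 53.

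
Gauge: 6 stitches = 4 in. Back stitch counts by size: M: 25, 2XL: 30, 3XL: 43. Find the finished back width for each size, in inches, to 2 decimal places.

M 16.67 inches; 2XL 20.00 inches; 3XL 28.67 inches.

6/4 = 1.5 sts per in.
M: 25 / 1.5 = 16.667 → 16.67 in.
2XL: 30 / 1.5 = 20.000 → 20.00 in.
3XL: 43 / 1.5 = 28.667 → 28.67 in.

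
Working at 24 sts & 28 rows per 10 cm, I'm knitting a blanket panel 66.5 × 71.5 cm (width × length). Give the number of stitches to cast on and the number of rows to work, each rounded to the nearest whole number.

Cast on 160 stitches and work 200 rows.

Stitch gauge = 24/10 = 2.4 sts/cm; 66.5 × 2.4 = 159.60 → 160 sts.
Row gauge = 28/10 = 2.8 rows/cm; 71.5 × 2.8 = 200.20 → 200 rows.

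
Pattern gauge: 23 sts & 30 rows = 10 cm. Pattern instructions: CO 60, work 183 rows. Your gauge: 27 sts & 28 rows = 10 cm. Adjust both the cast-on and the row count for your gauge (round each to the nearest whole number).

Stitches: 60 × 27/23 = 70.43 → 70.
Rows: 183 × 28/30 = 170.80 → 171.

Cast on 70 stitches; work 171 rows.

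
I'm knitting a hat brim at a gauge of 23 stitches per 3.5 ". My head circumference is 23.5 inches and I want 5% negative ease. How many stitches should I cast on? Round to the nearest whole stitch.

Finished = 23.5 × 0.95 = 22.32 in.
23 / 3.5 = 6.571 sts per inch.
22.32 × 6.571 = 146.71 sts.
→ 147 sts.

Cast on 147 stitches.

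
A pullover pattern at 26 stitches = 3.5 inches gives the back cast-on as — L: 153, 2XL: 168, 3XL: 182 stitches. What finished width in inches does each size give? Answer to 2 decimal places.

L 20.60 inches; 2XL 22.62 inches; 3XL 24.50 inches.

26/3.5 = 7.429 sts per in.
L: 153 / 7.429 = 20.596 → 20.60 in.
2XL: 168 / 7.429 = 22.615 → 22.62 in.
3XL: 182 / 7.429 = 24.500 → 24.50 in.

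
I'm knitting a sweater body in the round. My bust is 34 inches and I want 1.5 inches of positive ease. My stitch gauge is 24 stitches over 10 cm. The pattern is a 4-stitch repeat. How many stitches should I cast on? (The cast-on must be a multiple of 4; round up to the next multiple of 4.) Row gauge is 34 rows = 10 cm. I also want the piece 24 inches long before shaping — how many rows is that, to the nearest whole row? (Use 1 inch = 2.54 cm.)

Finished = 34 + 1.5 = 35.5 inches.
35.5 inches × 2.54 = 90.17 cm.
24/10 = 2.4 sts per cm; 90.17 × 2.4 = 216.41 sts.
Next multiple of 4 → 220.
24 inches = 60.96 cm; × 3.4 = 207.26 → 207 rows.

Cast on 220 stitches; work 207 rows.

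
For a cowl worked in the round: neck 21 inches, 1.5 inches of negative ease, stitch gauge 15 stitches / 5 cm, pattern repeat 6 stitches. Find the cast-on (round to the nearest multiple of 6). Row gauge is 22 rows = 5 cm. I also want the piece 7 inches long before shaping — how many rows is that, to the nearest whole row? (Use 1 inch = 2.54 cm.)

Finished = 21 − 1.5 = 19.5 inches.
19.5 inches × 2.54 = 49.53 cm.
15/5 = 3 sts per cm; 49.53 × 3 = 148.59 sts.
Nearest multiple of 6 → 150.
7 inches = 17.78 cm; × 4.4 = 78.23 → 78 rows.

Cast on 150 stitches; work 78 rows.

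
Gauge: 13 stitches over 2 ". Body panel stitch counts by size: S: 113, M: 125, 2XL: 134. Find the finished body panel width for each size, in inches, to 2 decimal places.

S 17.38 inches; M 19.23 inches; 2XL 20.62 inches.

13/2 = 6.5 sts per in.
S: 113 / 6.5 = 17.385 → 17.38 in.
M: 125 / 6.5 = 19.231 → 19.23 in.
2XL: 134 / 6.5 = 20.615 → 20.62 in.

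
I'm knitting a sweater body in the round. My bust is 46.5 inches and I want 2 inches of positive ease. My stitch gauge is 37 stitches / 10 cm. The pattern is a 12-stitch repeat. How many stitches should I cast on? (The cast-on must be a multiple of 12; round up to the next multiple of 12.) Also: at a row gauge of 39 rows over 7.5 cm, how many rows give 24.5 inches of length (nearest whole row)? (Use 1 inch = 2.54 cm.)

Finished = 46.5 + 2 = 48.5 inches.
48.5 inches × 2.54 = 123.19 cm.
37/10 = 3.7 sts per cm; 123.19 × 3.7 = 455.80 sts.
Next multiple of 12 → 456.
24.5 inches = 62.23 cm; × 5.2 = 323.60 → 324 rows.

Cast on 456 stitches; work 324 rows.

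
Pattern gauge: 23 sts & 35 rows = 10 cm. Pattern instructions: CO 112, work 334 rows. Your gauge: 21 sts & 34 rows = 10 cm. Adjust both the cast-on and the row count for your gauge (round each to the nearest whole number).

Cast on 102 stitches; work 324 rows.

Stitches: 112 × 21/23 = 102.26 → 102.
Rows: 334 × 34/35 = 324.46 → 324.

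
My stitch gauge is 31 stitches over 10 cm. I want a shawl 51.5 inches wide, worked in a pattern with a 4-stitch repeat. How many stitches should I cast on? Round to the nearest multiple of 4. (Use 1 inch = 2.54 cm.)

CO 404 sts.

51.5 in = 51.5 × 2.54 = 130.81 cm.
31 / 10 = 3.1 sts/cm.
130.81 × 3.1 = 405.51 sts.
→ 404.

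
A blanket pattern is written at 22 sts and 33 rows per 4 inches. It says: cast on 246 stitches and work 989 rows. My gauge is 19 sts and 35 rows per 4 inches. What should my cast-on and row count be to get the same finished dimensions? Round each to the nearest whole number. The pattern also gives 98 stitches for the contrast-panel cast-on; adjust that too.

Cast on 212 stitches; work 1049 rows; contrast-panel cast-on 85 stitches.

Stitches: 246 × 19/22 = 212.45 → 212.
Rows: 989 × 35/33 = 1048.94 → 1049.
contrast-panel cast-on: 98 × 19/22 = 84.64 → 85.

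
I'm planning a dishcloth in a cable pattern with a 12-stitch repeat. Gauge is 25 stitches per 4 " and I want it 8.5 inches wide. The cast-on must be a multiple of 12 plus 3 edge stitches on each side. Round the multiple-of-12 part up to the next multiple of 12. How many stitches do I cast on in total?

25 / 4 = 6.25 sts per inch.
8.5 × 6.25 = 53.12 sts.
Less 6 edge sts → 47.12 for the repeat.
Next multiple of 12: 48.
Add back 6 edge sts → 54.

CO 54 sts.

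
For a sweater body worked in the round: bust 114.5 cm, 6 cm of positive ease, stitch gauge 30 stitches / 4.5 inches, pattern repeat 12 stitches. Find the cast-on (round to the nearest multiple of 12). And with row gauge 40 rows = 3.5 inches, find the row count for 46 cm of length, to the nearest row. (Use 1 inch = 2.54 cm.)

Cast on 312 stitches; work 207 rows.

Finished = 114.5 + 6 = 120.5 cm.
120.5 cm × 1/2.54 = 47.44 inches.
30/4.5 = 6.667 sts per in; 47.44 × 6.667 = 316.27 sts.
Nearest multiple of 12 → 312.
46 cm = 18.11 inches; × 11.429 = 206.97 → 207 rows.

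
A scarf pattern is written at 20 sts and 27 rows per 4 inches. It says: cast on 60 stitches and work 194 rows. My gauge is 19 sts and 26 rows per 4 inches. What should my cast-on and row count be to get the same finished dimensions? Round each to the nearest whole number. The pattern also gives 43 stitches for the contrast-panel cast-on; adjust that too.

Cast on 57 stitches; work 187 rows; contrast-panel cast-on 41 stitches.

Stitches: 60 × 19/20 = 57.00 → 57.
Rows: 194 × 26/27 = 186.81 → 187.
contrast-panel cast-on: 43 × 19/20 = 40.85 → 41.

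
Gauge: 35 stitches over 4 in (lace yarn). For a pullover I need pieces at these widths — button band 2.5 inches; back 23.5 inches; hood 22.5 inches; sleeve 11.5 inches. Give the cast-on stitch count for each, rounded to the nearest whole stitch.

Rate = 35/4 = 8.75 sts per in.
button band: 2.5 × 8.75 = 21.88 → 22.
back: 23.5 × 8.75 = 205.62 → 206.
hood: 22.5 × 8.75 = 196.88 → 197.
sleeve: 11.5 × 8.75 = 100.62 → 101.

button band 22; back 206; hood 197; sleeve 101.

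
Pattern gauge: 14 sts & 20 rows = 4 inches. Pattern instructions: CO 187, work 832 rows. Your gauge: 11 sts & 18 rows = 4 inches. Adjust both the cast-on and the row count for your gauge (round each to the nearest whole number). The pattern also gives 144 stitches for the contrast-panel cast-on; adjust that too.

Cast on 147 stitches; work 749 rows; contrast-panel cast-on 113 stitches.

Stitches: 187 × 11/14 = 146.93 → 147.
Rows: 832 × 18/20 = 748.80 → 749.
contrast-panel cast-on: 144 × 11/14 = 113.14 → 113.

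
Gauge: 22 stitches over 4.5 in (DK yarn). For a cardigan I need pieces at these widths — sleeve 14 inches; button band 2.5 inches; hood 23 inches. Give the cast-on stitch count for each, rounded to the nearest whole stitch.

Rate = 22/4.5 = 4.889 sts per in.
sleeve: 14 × 4.889 = 68.44 → 68.
button band: 2.5 × 4.889 = 12.22 → 12.
hood: 23 × 4.889 = 112.44 → 112.

sleeve 68; button band 12; hood 112.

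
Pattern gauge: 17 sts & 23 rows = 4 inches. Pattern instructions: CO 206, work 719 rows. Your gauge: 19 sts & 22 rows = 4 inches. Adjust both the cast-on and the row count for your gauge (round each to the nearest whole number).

Stitches: 206 × 19/17 = 230.24 → 230.
Rows: 719 × 22/23 = 687.74 → 688.

Cast on 230 stitches; work 688 rows.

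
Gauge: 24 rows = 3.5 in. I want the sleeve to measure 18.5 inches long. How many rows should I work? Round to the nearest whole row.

24 rows / 3.5 in = 6.857 rows per inch.
18.5 × 6.857 = 126.86 rows.
Round to nearest → 127.

Work 127 rows.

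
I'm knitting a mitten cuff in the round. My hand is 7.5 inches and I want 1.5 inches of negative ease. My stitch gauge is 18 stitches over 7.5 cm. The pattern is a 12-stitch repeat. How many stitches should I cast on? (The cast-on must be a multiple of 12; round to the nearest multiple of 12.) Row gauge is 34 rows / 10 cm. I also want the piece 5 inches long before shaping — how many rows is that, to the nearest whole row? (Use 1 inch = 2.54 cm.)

Cast on 36 stitches; work 43 rows.

Finished = 7.5 − 1.5 = 6 inches.
6 inches × 2.54 = 15.24 cm.
18/7.5 = 2.4 sts per cm; 15.24 × 2.4 = 36.58 sts.
Nearest multiple of 12 → 36.
5 inches = 12.70 cm; × 3.4 = 43.18 → 43 rows.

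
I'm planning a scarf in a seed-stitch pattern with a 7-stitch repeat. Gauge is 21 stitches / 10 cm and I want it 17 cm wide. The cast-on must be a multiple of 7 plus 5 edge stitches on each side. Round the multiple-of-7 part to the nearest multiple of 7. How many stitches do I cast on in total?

38 stitches.

21 / 10 = 2.1 sts per cm.
17 × 2.1 = 35.70 sts.
Less 10 edge sts → 25.70 for the repeat.
Nearest multiple of 7: 28.
Add back 10 edge sts → 38.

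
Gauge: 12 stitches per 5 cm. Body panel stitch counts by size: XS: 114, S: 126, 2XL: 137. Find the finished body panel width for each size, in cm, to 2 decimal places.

12/5 = 2.4 sts per cm.
XS: 114 / 2.4 = 47.500 → 47.50 cm.
S: 126 / 2.4 = 52.500 → 52.50 cm.
2XL: 137 / 2.4 = 57.083 → 57.08 cm.

XS 47.50 cm; S 52.50 cm; 2XL 57.08 cm.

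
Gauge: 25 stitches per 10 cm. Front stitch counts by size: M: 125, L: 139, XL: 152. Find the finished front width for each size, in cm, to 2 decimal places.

25/10 = 2.5 sts per cm.
M: 125 / 2.5 = 50.000 → 50.00 cm.
L: 139 / 2.5 = 55.600 → 55.60 cm.
XL: 152 / 2.5 = 60.800 → 60.80 cm.

M 50.00 cm; L 55.60 cm; XL 60.80 cm.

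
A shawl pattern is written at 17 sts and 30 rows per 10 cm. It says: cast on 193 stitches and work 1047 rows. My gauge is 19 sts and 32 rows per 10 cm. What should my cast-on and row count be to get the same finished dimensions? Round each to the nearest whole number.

Stitches: 193 × 19/17 = 215.71 → 216.
Rows: 1047 × 32/30 = 1116.80 → 1117.

Cast on 216 stitches; work 1117 rows.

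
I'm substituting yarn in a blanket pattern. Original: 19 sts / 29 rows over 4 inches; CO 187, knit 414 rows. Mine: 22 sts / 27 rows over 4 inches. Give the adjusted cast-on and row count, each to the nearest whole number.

Stitches: 187 × 22/19 = 216.53 → 217.
Rows: 414 × 27/29 = 385.45 → 385.

Cast on 217 stitches; work 385 rows.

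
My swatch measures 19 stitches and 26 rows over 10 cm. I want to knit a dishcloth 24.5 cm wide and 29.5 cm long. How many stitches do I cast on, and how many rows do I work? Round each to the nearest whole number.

Stitch gauge = 19/10 = 1.9 sts/cm; 24.5 × 1.9 = 46.55 → 47 sts.
Row gauge = 26/10 = 2.6 rows/cm; 29.5 × 2.6 = 76.70 → 77 rows.

Cast on 47 stitches and work 77 rows.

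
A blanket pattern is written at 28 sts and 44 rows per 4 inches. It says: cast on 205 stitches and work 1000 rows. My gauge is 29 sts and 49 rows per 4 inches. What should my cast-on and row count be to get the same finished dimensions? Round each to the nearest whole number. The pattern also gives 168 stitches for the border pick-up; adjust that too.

Cast on 212 stitches; work 1114 rows; border pick-up 174 stitches.

Stitches: 205 × 29/28 = 212.32 → 212.
Rows: 1000 × 49/44 = 1113.64 → 1114.
border pick-up: 168 × 29/28 = 174.00 → 174.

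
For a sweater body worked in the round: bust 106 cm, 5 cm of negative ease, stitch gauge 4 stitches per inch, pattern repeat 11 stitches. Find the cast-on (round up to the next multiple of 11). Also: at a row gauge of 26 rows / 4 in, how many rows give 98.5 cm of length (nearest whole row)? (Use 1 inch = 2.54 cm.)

Cast on 165 stitches; work 252 rows.

Finished = 106 − 5 = 101 cm.
101 cm × 1/2.54 = 39.76 inches.
4/1 = 4 sts per in; 39.76 × 4 = 159.06 sts.
Next multiple of 11 → 165.
98.5 cm = 38.78 inches; × 6.5 = 252.07 → 252 rows.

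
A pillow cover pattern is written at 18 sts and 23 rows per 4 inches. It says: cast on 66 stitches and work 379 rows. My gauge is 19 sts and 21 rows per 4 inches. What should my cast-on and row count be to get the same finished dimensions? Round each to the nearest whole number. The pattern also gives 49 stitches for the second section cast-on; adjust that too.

Cast on 70 stitches; work 346 rows; second section cast-on 52 stitches.

Stitches: 66 × 19/18 = 69.67 → 70.
Rows: 379 × 21/23 = 346.04 → 346.
second section cast-on: 49 × 19/18 = 51.72 → 52.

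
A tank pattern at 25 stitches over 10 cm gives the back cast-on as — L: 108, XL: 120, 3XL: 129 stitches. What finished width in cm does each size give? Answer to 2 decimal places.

L 43.20 cm; XL 48.00 cm; 3XL 51.60 cm.

25/10 = 2.5 sts per cm.
L: 108 / 2.5 = 43.200 → 43.20 cm.
XL: 120 / 2.5 = 48.000 → 48.00 cm.
3XL: 129 / 2.5 = 51.600 → 51.60 cm.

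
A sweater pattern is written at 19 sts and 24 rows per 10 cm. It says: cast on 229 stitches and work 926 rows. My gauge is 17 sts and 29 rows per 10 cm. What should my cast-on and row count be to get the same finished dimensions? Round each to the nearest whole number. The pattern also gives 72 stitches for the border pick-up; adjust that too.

Stitches: 229 × 17/19 = 204.89 → 205.
Rows: 926 × 29/24 = 1118.92 → 1119.
border pick-up: 72 × 17/19 = 64.42 → 64.

Cast on 205 stitches; work 1119 rows; border pick-up 64 stitches.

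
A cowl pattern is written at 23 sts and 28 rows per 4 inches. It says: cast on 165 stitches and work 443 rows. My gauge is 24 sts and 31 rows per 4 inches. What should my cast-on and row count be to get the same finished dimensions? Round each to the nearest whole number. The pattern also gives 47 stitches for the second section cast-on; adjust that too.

Stitches: 165 × 24/23 = 172.17 → 172.
Rows: 443 × 31/28 = 490.46 → 490.
second section cast-on: 47 × 24/23 = 49.04 → 49.

Cast on 172 stitches; work 490 rows; second section cast-on 49 stitches.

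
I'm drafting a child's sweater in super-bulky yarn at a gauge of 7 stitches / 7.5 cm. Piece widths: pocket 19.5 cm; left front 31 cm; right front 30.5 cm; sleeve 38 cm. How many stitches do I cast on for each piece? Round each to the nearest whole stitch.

pocket 18; left front 29; right front 28; sleeve 35.

Rate = 7/7.5 = 0.933 sts per cm.
pocket: 19.5 × 0.933 = 18.20 → 18.
left front: 31 × 0.933 = 28.93 → 29.
right front: 30.5 × 0.933 = 28.47 → 28.
sleeve: 38 × 0.933 = 35.47 → 35.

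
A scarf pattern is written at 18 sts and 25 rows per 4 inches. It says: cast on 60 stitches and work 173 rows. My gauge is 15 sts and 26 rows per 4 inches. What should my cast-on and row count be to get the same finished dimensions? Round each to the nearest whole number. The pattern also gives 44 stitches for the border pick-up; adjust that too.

Stitches: 60 × 15/18 = 50.00 → 50.
Rows: 173 × 26/25 = 179.92 → 180.
border pick-up: 44 × 15/18 = 36.67 → 37.

Cast on 50 stitches; work 180 rows; border pick-up 37 stitches.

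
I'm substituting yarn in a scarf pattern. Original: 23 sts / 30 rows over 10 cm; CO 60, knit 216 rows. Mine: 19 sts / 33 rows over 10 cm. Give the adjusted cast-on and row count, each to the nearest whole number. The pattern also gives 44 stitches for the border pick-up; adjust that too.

Stitches: 60 × 19/23 = 49.57 → 50.
Rows: 216 × 33/30 = 237.60 → 238.
border pick-up: 44 × 19/23 = 36.35 → 36.

Cast on 50 stitches; work 238 rows; border pick-up 36 stitches.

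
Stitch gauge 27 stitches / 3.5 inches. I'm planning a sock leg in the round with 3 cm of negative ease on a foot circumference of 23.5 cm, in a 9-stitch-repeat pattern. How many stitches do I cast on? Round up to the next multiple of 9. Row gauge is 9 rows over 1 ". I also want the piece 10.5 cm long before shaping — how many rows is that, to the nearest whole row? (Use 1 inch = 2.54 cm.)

Finished = 23.5 − 3 = 20.5 cm.
20.5 cm × 1/2.54 = 8.07 inches.
27/3.5 = 7.714 sts per in; 8.07 × 7.714 = 62.26 sts.
Next multiple of 9 → 63.
10.5 cm = 4.13 inches; × 9 = 37.20 → 37 rows.

Cast on 63 stitches; work 37 rows.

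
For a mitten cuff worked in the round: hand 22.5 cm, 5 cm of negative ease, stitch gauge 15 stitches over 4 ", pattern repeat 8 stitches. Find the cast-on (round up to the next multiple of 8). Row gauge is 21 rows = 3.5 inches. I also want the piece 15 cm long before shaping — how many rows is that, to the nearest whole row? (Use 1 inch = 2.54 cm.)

Cast on 32 stitches; work 35 rows.

Finished = 22.5 − 5 = 17.5 cm.
17.5 cm × 1/2.54 = 6.89 inches.
15/4 = 3.75 sts per in; 6.89 × 3.75 = 25.84 sts.
Next multiple of 8 → 32.
15 cm = 5.91 inches; × 6 = 35.43 → 35 rows.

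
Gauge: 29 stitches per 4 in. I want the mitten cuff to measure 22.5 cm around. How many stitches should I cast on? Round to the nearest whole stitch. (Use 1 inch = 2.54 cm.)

Cast on 64 stitches.

22.5 cm = 8.86 in.
29 stitches / 4 in = 7.25 stitches per inch.
8.86 × 7.25 = 64.22 stitches.
Round to nearest → 64.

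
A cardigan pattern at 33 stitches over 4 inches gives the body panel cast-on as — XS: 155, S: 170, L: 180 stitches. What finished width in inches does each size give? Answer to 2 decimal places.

XS 18.79 inches; S 20.61 inches; L 21.82 inches.

33/4 = 8.25 sts per in.
XS: 155 / 8.25 = 18.788 → 18.79 in.
S: 170 / 8.25 = 20.606 → 20.61 in.
L: 180 / 8.25 = 21.818 → 21.82 in.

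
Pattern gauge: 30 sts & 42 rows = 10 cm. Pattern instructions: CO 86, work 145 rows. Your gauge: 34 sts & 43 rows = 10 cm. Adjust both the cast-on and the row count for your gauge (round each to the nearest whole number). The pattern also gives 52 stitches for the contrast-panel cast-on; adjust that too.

Stitches: 86 × 34/30 = 97.47 → 97.
Rows: 145 × 43/42 = 148.45 → 148.
contrast-panel cast-on: 52 × 34/30 = 58.93 → 59.

Cast on 97 stitches; work 148 rows; contrast-panel cast-on 59 stitches.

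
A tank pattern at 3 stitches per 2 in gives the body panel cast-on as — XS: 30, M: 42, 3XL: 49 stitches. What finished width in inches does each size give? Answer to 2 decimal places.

3/2 = 1.5 sts per in.
XS: 30 / 1.5 = 20.000 → 20.00 in.
M: 42 / 1.5 = 28.000 → 28.00 in.
3XL: 49 / 1.5 = 32.667 → 32.67 in.

XS 20.00 inches; M 28.00 inches; 3XL 32.67 inches.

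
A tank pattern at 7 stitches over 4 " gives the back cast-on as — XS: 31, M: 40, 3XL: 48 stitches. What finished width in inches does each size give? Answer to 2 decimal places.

XS 17.71 inches; M 22.86 inches; 3XL 27.43 inches.

7/4 = 1.75 sts per in.
XS: 31 / 1.75 = 17.714 → 17.71 in.
M: 40 / 1.75 = 22.857 → 22.86 in.
3XL: 48 / 1.75 = 27.429 → 27.43 in.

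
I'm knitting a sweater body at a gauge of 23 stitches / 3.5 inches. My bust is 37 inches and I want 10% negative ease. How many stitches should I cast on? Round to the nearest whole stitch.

Finished = 37 × 0.90 = 33.30 in.
23 / 3.5 = 6.571 sts per inch.
33.30 × 6.571 = 218.83 sts.
→ 219 sts.

Cast on 219 stitches.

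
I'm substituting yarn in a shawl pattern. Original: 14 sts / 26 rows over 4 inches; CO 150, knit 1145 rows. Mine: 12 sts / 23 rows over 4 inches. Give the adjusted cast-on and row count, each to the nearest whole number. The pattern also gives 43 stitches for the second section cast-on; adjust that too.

Stitches: 150 × 12/14 = 128.57 → 129.
Rows: 1145 × 23/26 = 1012.88 → 1013.
second section cast-on: 43 × 12/14 = 36.86 → 37.

Cast on 129 stitches; work 1013 rows; second section cast-on 37 stitches.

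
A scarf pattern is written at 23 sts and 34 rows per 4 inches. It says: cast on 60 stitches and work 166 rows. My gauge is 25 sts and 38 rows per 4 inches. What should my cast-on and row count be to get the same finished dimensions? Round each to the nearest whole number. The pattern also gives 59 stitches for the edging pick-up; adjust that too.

Cast on 65 stitches; work 186 rows; edging pick-up 64 stitches.

Stitches: 60 × 25/23 = 65.22 → 65.
Rows: 166 × 38/34 = 185.53 → 186.
edging pick-up: 59 × 25/23 = 64.13 → 64.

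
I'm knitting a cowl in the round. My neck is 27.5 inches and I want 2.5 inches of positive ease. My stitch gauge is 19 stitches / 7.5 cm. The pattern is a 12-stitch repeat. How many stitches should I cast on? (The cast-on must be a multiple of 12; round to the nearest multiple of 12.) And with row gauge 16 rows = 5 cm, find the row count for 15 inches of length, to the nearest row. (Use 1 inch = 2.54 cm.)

Finished = 27.5 + 2.5 = 30 inches.
30 inches × 2.54 = 76.20 cm.
19/7.5 = 2.533 sts per cm; 76.20 × 2.533 = 193.04 sts.
Nearest multiple of 12 → 192.
15 inches = 38.10 cm; × 3.2 = 121.92 → 122 rows.

Cast on 192 stitches; work 122 rows.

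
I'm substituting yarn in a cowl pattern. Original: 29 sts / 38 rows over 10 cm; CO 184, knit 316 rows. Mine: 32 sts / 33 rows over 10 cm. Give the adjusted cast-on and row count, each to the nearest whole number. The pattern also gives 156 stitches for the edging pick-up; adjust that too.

Stitches: 184 × 32/29 = 203.03 → 203.
Rows: 316 × 33/38 = 274.42 → 274.
edging pick-up: 156 × 32/29 = 172.14 → 172.

Cast on 203 stitches; work 274 rows; edging pick-up 172 stitches.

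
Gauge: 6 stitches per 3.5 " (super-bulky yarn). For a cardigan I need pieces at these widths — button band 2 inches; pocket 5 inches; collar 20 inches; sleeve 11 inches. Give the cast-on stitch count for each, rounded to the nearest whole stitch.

Rate = 6/3.5 = 1.714 sts per in.
button band: 2 × 1.714 = 3.43 → 3.
pocket: 5 × 1.714 = 8.57 → 9.
collar: 20 × 1.714 = 34.29 → 34.
sleeve: 11 × 1.714 = 18.86 → 19.

button band 3; pocket 9; collar 34; sleeve 19.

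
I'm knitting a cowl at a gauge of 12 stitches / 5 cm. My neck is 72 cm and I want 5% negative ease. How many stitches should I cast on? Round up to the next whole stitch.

Finished = 72 × 0.95 = 68.40 cm.
12 / 5 = 2.4 sts per cm.
68.40 × 2.4 = 164.16 sts.
→ 165 sts.

Cast on 165 stitches.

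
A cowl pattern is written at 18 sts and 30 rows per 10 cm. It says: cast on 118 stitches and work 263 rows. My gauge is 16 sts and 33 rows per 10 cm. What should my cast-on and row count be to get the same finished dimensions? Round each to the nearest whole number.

Stitches: 118 × 16/18 = 104.89 → 105.
Rows: 263 × 33/30 = 289.30 → 289.

Cast on 105 stitches; work 289 rows.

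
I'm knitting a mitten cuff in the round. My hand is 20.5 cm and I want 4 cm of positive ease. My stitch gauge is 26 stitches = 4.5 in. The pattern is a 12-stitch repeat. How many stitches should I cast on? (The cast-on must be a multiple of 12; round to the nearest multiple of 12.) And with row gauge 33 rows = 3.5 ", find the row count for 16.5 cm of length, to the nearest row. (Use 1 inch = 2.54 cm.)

Cast on 60 stitches; work 61 rows.

Finished = 20.5 + 4 = 24.5 cm.
24.5 cm × 1/2.54 = 9.65 inches.
26/4.5 = 5.778 sts per in; 9.65 × 5.778 = 55.73 sts.
Nearest multiple of 12 → 60.
16.5 cm = 6.50 inches; × 9.429 = 61.25 → 61 rows.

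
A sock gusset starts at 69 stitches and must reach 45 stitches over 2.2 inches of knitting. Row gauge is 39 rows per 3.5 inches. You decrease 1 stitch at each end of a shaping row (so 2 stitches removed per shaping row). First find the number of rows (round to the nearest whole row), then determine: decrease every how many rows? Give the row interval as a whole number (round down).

Decrease every 2nd row.

Rows = 2.2 × 11.143 = 24.5 → 25 rows.
Stitches to remove: 24 → 12 shaping rows (at 2 st each).
25 / 12 = 2.08 → every 2 rows.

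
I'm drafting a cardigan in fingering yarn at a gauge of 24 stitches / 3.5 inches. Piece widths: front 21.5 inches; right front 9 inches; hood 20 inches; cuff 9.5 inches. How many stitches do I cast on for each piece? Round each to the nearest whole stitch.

front 147; right front 62; hood 137; cuff 65.

Rate = 24/3.5 = 6.857 sts per in.
front: 21.5 × 6.857 = 147.43 → 147.
right front: 9 × 6.857 = 61.71 → 62.
hood: 20 × 6.857 = 137.14 → 137.
cuff: 9.5 × 6.857 = 65.14 → 65.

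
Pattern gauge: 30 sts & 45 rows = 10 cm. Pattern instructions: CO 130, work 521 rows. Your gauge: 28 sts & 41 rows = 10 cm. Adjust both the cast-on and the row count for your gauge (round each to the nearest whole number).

Stitches: 130 × 28/30 = 121.33 → 121.
Rows: 521 × 41/45 = 474.69 → 475.

Cast on 121 stitches; work 475 rows.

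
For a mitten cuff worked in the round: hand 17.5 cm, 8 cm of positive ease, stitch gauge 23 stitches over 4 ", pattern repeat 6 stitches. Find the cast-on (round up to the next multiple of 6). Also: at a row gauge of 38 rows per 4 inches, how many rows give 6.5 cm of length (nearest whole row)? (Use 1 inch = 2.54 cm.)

Cast on 60 stitches; work 24 rows.

Finished = 17.5 + 8 = 25.5 cm.
25.5 cm × 1/2.54 = 10.04 inches.
23/4 = 5.75 sts per in; 10.04 × 5.75 = 57.73 sts.
Next multiple of 6 → 60.
6.5 cm = 2.56 inches; × 9.5 = 24.31 → 24 rows.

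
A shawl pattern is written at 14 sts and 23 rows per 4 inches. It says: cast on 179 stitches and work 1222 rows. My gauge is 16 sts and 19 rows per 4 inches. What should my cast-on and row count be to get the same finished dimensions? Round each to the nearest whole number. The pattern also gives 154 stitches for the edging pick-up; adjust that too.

Cast on 205 stitches; work 1009 rows; edging pick-up 176 stitches.

Stitches: 179 × 16/14 = 204.57 → 205.
Rows: 1222 × 19/23 = 1009.48 → 1009.
edging pick-up: 154 × 16/14 = 176.00 → 176.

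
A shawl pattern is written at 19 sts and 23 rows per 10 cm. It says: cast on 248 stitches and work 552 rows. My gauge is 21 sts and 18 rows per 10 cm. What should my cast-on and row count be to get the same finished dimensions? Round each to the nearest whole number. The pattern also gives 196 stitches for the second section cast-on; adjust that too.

Stitches: 248 × 21/19 = 274.11 → 274.
Rows: 552 × 18/23 = 432.00 → 432.
second section cast-on: 196 × 21/19 = 216.63 → 217.

Cast on 274 stitches; work 432 rows; second section cast-on 217 stitches.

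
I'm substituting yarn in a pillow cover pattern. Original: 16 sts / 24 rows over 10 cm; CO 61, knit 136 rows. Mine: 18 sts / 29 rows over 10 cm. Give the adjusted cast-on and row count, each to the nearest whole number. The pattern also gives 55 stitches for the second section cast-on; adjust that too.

Cast on 69 stitches; work 164 rows; second section cast-on 62 stitches.

Stitches: 61 × 18/16 = 68.62 → 69.
Rows: 136 × 29/24 = 164.33 → 164.
second section cast-on: 55 × 18/16 = 61.88 → 62.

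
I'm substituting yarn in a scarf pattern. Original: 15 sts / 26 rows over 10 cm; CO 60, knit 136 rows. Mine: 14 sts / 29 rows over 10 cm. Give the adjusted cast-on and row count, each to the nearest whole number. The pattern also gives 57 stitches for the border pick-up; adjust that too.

Cast on 56 stitches; work 152 rows; border pick-up 53 stitches.

Stitches: 60 × 14/15 = 56.00 → 56.
Rows: 136 × 29/26 = 151.69 → 152.
border pick-up: 57 × 14/15 = 53.20 → 53.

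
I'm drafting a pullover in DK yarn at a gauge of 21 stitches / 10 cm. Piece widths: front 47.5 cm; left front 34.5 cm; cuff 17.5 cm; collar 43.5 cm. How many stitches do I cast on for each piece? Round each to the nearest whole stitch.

front 100; left front 72; cuff 37; collar 91.

Rate = 21/10 = 2.1 sts per cm.
front: 47.5 × 2.1 = 99.75 → 100.
left front: 34.5 × 2.1 = 72.45 → 72.
cuff: 17.5 × 2.1 = 36.75 → 37.
collar: 43.5 × 2.1 = 91.35 → 91.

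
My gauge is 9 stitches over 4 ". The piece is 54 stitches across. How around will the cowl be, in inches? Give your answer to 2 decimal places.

9 stitches / 4 inch = 2.25 stitches per inch.
54 / 2.25 = 24.000 inches.

24.00 inches.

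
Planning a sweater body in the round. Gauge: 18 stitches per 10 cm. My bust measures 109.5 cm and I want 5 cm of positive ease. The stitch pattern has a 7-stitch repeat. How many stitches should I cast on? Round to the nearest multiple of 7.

CO 203 sts.

Finished = 109.5 + 5 = 114.5 cm.
18 / 10 = 1.8 sts/cm.
114.5 × 1.8 = 206.10 sts.
Nearest multiple of 7: 203.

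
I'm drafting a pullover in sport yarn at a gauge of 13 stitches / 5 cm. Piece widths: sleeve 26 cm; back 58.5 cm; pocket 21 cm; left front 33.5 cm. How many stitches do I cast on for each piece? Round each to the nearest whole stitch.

Rate = 13/5 = 2.6 sts per cm.
sleeve: 26 × 2.6 = 67.60 → 68.
back: 58.5 × 2.6 = 152.10 → 152.
pocket: 21 × 2.6 = 54.60 → 55.
left front: 33.5 × 2.6 = 87.10 → 87.

sleeve 68; back 152; pocket 55; left front 87.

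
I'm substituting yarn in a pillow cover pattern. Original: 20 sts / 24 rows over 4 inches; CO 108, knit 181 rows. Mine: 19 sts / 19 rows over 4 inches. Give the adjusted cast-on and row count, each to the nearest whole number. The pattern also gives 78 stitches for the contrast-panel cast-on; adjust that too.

Stitches: 108 × 19/20 = 102.60 → 103.
Rows: 181 × 19/24 = 143.29 → 143.
contrast-panel cast-on: 78 × 19/20 = 74.10 → 74.

Cast on 103 stitches; work 143 rows; contrast-panel cast-on 74 stitches.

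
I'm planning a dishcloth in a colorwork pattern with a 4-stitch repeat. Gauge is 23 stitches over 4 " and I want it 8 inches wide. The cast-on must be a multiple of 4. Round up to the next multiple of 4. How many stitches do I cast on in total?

23 / 4 = 5.75 sts per inch.
8 × 5.75 = 46.00 sts.
Next multiple of 4: 48.

CO 48 sts.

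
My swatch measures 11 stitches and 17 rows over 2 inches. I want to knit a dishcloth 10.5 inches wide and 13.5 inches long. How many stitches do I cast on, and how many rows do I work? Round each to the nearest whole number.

Cast on 58 stitches and work 115 rows.

Stitch gauge = 11/2 = 5.5 sts/in; 10.5 × 5.5 = 57.75 → 58 sts.
Row gauge = 17/2 = 8.5 rows/in; 13.5 × 8.5 = 114.75 → 115 rows.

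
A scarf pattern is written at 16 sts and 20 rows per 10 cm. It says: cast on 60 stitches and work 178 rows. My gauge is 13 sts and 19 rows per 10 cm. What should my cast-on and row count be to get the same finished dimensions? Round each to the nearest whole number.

Stitches: 60 × 13/16 = 48.75 → 49.
Rows: 178 × 19/20 = 169.10 → 169.

Cast on 49 stitches; work 169 rows.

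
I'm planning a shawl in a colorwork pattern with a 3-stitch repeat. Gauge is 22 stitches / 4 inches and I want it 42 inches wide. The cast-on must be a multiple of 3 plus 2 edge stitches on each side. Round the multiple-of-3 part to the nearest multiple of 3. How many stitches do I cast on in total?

Cast on 232 stitches.

22 / 4 = 5.5 sts per inch.
42 × 5.5 = 231.00 sts.
Less 4 edge sts → 227.00 for the repeat.
Nearest multiple of 3: 228.
Add back 4 edge sts → 232.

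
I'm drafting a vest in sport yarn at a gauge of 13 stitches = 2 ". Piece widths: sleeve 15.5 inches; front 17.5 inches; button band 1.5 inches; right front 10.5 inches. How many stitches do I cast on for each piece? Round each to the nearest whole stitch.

Rate = 13/2 = 6.5 sts per in.
sleeve: 15.5 × 6.5 = 100.75 → 101.
front: 17.5 × 6.5 = 113.75 → 114.
button band: 1.5 × 6.5 = 9.75 → 10.
right front: 10.5 × 6.5 = 68.25 → 68.

sleeve 101; front 114; button band 10; right front 68.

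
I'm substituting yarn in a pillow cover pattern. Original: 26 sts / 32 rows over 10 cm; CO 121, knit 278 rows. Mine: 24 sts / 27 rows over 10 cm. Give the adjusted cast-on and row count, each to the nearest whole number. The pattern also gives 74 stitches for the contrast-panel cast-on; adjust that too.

Stitches: 121 × 24/26 = 111.69 → 112.
Rows: 278 × 27/32 = 234.56 → 235.
contrast-panel cast-on: 74 × 24/26 = 68.31 → 68.

Cast on 112 stitches; work 235 rows; contrast-panel cast-on 68 stitches.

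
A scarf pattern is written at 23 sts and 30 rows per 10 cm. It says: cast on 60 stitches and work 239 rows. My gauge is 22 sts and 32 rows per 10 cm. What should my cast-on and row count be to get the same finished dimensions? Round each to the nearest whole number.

Cast on 57 stitches; work 255 rows.

Stitches: 60 × 22/23 = 57.39 → 57.
Rows: 239 × 32/30 = 254.93 → 255.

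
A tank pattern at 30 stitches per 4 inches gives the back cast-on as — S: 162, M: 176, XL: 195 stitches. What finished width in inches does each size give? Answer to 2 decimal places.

S 21.60 inches; M 23.47 inches; XL 26.00 inches.

30/4 = 7.5 sts per in.
S: 162 / 7.5 = 21.600 → 21.60 in.
M: 176 / 7.5 = 23.467 → 23.47 in.
XL: 195 / 7.5 = 26.000 → 26.00 in.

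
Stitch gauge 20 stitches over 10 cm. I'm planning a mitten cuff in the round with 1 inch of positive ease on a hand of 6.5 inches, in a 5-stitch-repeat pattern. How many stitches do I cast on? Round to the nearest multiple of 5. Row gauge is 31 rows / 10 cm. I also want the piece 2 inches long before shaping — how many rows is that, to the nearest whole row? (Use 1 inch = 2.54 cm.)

Finished = 6.5 + 1 = 7.5 inches.
7.5 inches × 2.54 = 19.05 cm.
20/10 = 2 sts per cm; 19.05 × 2 = 38.10 sts.
Nearest multiple of 5 → 40.
2 inches = 5.08 cm; × 3.1 = 15.75 → 16 rows.

Cast on 40 stitches; work 16 rows.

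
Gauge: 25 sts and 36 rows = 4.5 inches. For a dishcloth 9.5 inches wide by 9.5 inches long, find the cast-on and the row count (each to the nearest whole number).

Cast on 53 stitches and work 76 rows.

Stitch gauge = 25/4.5 = 5.556 sts/in; 9.5 × 5.556 = 52.78 → 53 sts.
Row gauge = 36/4.5 = 8 rows/in; 9.5 × 8 = 76.00 → 76 rows.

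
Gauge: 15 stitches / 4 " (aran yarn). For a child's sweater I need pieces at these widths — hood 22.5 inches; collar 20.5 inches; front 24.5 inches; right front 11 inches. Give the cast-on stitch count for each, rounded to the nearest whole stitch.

hood 84; collar 77; front 92; right front 41.

Rate = 15/4 = 3.75 sts per in.
hood: 22.5 × 3.75 = 84.38 → 84.
collar: 20.5 × 3.75 = 76.88 → 77.
front: 24.5 × 3.75 = 91.88 → 92.
right front: 11 × 3.75 = 41.25 → 41.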